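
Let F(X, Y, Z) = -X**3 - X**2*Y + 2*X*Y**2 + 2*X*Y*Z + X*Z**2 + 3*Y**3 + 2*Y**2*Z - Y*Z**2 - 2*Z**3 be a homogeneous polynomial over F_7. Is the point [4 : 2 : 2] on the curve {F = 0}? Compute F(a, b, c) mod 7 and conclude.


F(4,2,2) ≡ 0 (mod 7); P is on the curve.

Evaluate F(4, 2, 2) term-by-term (mod 7).
  -X**3 ↦ -1·64·1·1 = -64
  -X**2*Y ↦ -1·16·2·1 = -32
  2*X*Y**2 ↦ 2·4·4·1 = 32
  2*X*Y*Z ↦ 2·4·2·2 = 32
  X*Z**2 ↦ 1·4·1·4 = 16
  3*Y**3 ↦ 3·1·8·1 = 24
  2*Y**2*Z ↦ 2·1·4·2 = 16
  -Y*Z**2 ↦ -1·1·2·4 = -8
  -2*Z**3 ↦ -2·1·1·8 = -16
Sum: F(4, 2, 2) = (-64) + (-32) + (32) + (32) + (16) + (24) + (16) + (-8) + (-16) = 0.
Reducing mod 7: 0 ≡ 0 (mod 7).
Since F(a, b, c) ≡ 0 (mod 7), P lies on the curve.


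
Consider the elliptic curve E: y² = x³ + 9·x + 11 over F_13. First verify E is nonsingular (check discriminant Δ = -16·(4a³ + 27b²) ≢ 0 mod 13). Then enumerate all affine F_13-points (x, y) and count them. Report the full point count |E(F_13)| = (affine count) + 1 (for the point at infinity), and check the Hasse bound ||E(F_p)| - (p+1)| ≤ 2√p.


Affine points = {(3, 0), (5, 5), (5, 8), (7, 1), (7, 12), (8, 6), (8, 7), (10, 3), (10, 10), (12, 1), (12, 12)}; affine count = 11; |E(F_13)| = 12.

Discriminant check: Δ ∝ 4a³ + 27b² = 4·9³ + 27·11² = 4·729 + 27·121 ≡ 8 (mod 13). Nonzero ⇒ E is nonsingular.
For each x ∈ F_13, compute rhs = x³ + 9·x + 11 mod 13, then count y ∈ F_13 with y² ≡ rhs.
  x = 0: rhs = 11, matching y values: none (0 points).
  x = 1: rhs = 8, matching y values: none (0 points).
  x = 2: rhs = 11, matching y values: none (0 points).
  x = 3: rhs = 0, matching y values: 0 (1 points).
  x = 4: rhs = 7, matching y values: none (0 points).
  x = 5: rhs = 12, matching y values: 5, 8 (2 points).
  x = 6: rhs = 8, matching y values: none (0 points).
  x = 7: rhs = 1, matching y values: 1, 12 (2 points).
  x = 8: rhs = 10, matching y values: 6, 7 (2 points).
  x = 9: rhs = 2, matching y values: none (0 points).
  x = 10: rhs = 9, matching y values: 3, 10 (2 points).
  x = 11: rhs = 11, matching y values: none (0 points).
  x = 12: rhs = 1, matching y values: 1, 12 (2 points).
Total affine count: 11.
Full point count |E(F_13)| = 11 + 1 = 12.
Hasse bound: |12 − (13+1)| = |-2| = 2 ≤ 2√13 ≈ 7.2111 ✓.


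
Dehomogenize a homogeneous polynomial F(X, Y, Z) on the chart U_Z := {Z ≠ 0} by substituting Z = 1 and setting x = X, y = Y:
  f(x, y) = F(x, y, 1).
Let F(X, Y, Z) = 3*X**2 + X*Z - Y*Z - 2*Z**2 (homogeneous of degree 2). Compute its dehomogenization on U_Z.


f(x, y) = 3*x**2 + x - y - 2

On U_Z we set Z = 1. Each monomial c·X^i·Y^j·Z^k in F becomes c·x^i·y^j·1^k = c·x^i·y^j.
Substituting Z = 1: F(X, Y, 1) = 3*x**2 + x - y - 2.
Note: deg(f) ≤ deg(F) = 2; strict inequality happens when F is divisible by Z (lost terms).


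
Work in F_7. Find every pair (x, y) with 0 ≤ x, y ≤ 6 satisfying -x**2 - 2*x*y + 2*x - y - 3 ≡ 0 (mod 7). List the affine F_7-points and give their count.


Affine F_7-points: {(0, 4), (1, 4), (2, 5), (4, 5), (5, 6), (6, 6)}; count = 6.

For each of the 49 pairs (x, y) ∈ F_7², evaluate f(x, y) mod 7. Record the zeros.
  x = 0: [0↦4, 1↦3, 2↦2, 3↦1, 4↦0, 5↦6, 6↦5]  zeros at y ∈ {4}
  x = 1: [0↦5, 1↦2, 2↦6, 3↦3, 4↦0, 5↦4, 6↦1]  zeros at y ∈ {4}
  x = 2: [0↦4, 1↦6, 2↦1, 3↦3, 4↦5, 5↦0, 6↦2]  zeros at y ∈ {5}
  x = 3: [0↦1, 1↦1, 2↦1, 3↦1, 4↦1, 5↦1, 6↦1]  zeros at y ∈ ∅
  x = 4: [0↦3, 1↦1, 2↦6, 3↦4, 4↦2, 5↦0, 6↦5]  zeros at y ∈ {5}
  x = 5: [0↦3, 1↦6, 2↦2, 3↦5, 4↦1, 5↦4, 6↦0]  zeros at y ∈ {6}
  x = 6: [0↦1, 1↦2, 2↦3, 3↦4, 4↦5, 5↦6, 6↦0]  zeros at y ∈ {6}
Collecting zeros: affine points = {(0, 4), (1, 4), (2, 5), (4, 5), (5, 6), (6, 6)}.
Total count |C(F_7)_aff| = 6.


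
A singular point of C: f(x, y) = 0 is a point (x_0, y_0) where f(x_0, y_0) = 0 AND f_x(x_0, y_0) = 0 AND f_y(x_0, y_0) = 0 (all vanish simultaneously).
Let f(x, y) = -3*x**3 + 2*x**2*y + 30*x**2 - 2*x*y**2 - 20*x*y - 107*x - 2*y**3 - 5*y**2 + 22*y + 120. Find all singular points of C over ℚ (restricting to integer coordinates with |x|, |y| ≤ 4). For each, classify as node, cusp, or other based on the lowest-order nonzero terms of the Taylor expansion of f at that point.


Singular points: {(3, -2)}; classification: node.

Compute partial derivatives:
  f_x = -9*x**2 + 4*x*y + 60*x - 2*y**2 - 20*y - 107.
  f_y = 2*x**2 - 4*x*y - 20*x - 6*y**2 - 10*y + 22.
Scan x_0 ∈ {−4, ..., 4}. For each x_0, f_y(x_0, y) is a polynomial in y; find its integer roots y ∈ {−4, ..., 4}, then test f_x and f at those candidates.
  x = -4: f_y(-4, y) = -6*y**2 + 6*y + 134; no integer root y with |y| ≤ 4.
  x = -3: f_y(-3, y) = -6*y**2 + 2*y + 100; no integer root y with |y| ≤ 4.
  x = -2: f_y(-2, y) = -6*y**2 - 2*y + 70; no integer root y with |y| ≤ 4.
  x = -1: f_y(-1, y) = -6*y**2 - 6*y + 44; no integer root y with |y| ≤ 4.
  x = 0: f_y(0, y) = -6*y**2 - 10*y + 22; no integer root y with |y| ≤ 4.
  x = 1: f_y(1, y) = -6*y**2 - 14*y + 4; no integer root y with |y| ≤ 4.
  x = 2: f_y(2, y) = -6*y**2 - 18*y - 10; no integer root y with |y| ≤ 4.
  x = 3: f_y(3, y) = -6*y**2 - 22*y - 20; vanishes at y ∈ {-2}. (3, -2): f_x = 0, f = 0 — SINGULAR.
  x = 4: f_y(4, y) = -6*y**2 - 26*y - 26; no integer root y with |y| ≤ 4.
Only singular point on the grid: (3, -2).
Classify: substitute x = 3 + u, y = -2 + v and expand: f = -3*u**3 + 2*u**2*v - u**2 - 2*u*v**2 - 2*v**3 + v**2.
No constant or linear terms (consistent with a singular point). Quadratic part: -u**2 + v**2. Cubic part: -3*u**3 + 2*u**2*v - 2*u*v**2 - 2*v**3.
The quadratic part v**2 - u**2 = (v − u)(v + u) splits into two distinct linear factors, so there are two distinct tangent lines y − -2 = ±(x − 3) — this is a node (ordinary double point).
Classification: node.


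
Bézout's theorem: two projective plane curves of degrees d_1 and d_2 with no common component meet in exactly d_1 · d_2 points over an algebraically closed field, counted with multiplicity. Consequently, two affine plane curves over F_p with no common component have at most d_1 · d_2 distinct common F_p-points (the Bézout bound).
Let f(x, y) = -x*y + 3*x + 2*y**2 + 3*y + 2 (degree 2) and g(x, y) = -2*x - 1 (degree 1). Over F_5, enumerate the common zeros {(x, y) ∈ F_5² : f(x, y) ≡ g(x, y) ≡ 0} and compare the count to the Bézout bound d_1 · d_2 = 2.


Common zeros: ∅; count = 0; Bézout bound = 2.

deg(f) = 2, deg(g) = 1, so Bézout bound = 2.
Scan x ∈ F_5. For each x, list the y ∈ F_5 with f(x, y) ≡ 0 and those with g(x, y) ≡ 0 (mod 5); the common zeros in that column are the intersection.
  x = 0: f ≡ 0 at y ∈ ∅; g ≡ 0 at y ∈ ∅; common: ∅.
  x = 1: f ≡ 0 at y ∈ {0, 4}; g ≡ 0 at y ∈ ∅; common: ∅.
  x = 2: f ≡ 0 at y ∈ ∅; g ≡ 0 at y ∈ {0, 1, 2, 3, 4}; common: ∅.
  x = 3: f ≡ 0 at y ∈ ∅; g ≡ 0 at y ∈ ∅; common: ∅.
  x = 4: f ≡ 0 at y ∈ {1, 2}; g ≡ 0 at y ∈ ∅; common: ∅.
Collecting: common zeros = ∅, so the count is 0.
Comparison with the Bézout bound: 0 ≤ 2 = deg(f)·deg(g), as expected for curves with no common component (the affine F_5-count falls short of the bound because intersections may lie at infinity, over extension fields, or carry multiplicity).


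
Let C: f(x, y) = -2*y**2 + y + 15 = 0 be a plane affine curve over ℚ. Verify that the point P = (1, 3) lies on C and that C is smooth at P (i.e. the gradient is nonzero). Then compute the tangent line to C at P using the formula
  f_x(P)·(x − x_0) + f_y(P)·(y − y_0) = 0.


Tangent line at P: 33 - 11*y = 0.

Step 1: f(1, 3) = 0, so P lies on C.
Step 2: partial derivatives
  f_x(x, y) = 0, f_y(x, y) = 1 - 4*y.
  f_x(P) = 0, f_y(P) = -11 (gradient nonzero, so P is smooth).
Step 3: tangent line at P: 0·(x − 1) + -11·(y − 3) = 0.
Expanding: 33 - 11*y = 0.


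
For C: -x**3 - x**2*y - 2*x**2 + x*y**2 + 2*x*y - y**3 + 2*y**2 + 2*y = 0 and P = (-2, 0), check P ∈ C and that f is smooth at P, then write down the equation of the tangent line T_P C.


Tangent line at P: -4*x - 6*y - 8 = 0.

Step 1: f(-2, 0) = 0, so P lies on C.
Step 2: partial derivatives
  f_x(x, y) = -3*x**2 - 2*x*y - 4*x + y**2 + 2*y, f_y(x, y) = -x**2 + 2*x*y + 2*x - 3*y**2 + 4*y + 2.
  f_x(P) = -4, f_y(P) = -6 (gradient nonzero, so P is smooth).
Step 3: tangent line at P: -4·(x − -2) + -6·(y − 0) = 0.
Expanding: -4*x - 6*y - 8 = 0.


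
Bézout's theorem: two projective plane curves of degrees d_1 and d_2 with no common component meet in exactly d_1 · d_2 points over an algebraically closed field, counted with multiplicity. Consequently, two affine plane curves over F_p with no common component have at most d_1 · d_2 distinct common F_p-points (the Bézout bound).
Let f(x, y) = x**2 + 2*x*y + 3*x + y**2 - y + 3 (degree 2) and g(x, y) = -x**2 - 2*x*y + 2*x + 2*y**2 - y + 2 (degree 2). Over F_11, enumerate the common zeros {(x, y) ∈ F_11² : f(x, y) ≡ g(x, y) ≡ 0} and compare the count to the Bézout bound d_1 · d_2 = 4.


Common zeros: ∅; count = 0; Bézout bound = 4.

deg(f) = 2, deg(g) = 2, so Bézout bound = 4.
Scan x ∈ F_11. For each x, list the y ∈ F_11 with f(x, y) ≡ 0 and those with g(x, y) ≡ 0 (mod 11); the common zeros in that column are the intersection.
  x = 0: f ≡ 0 at y ∈ {6}; g ≡ 0 at y ∈ ∅; common: ∅.
  x = 1: f ≡ 0 at y ∈ ∅; g ≡ 0 at y ∈ ∅; common: ∅.
  x = 2: f ≡ 0 at y ∈ {9, 10}; g ≡ 0 at y ∈ {2, 6}; common: ∅.
  x = 3: f ≡ 0 at y ∈ ∅; g ≡ 0 at y ∈ ∅; common: ∅.
  x = 4: f ≡ 0 at y ∈ ∅; g ≡ 0 at y ∈ ∅; common: ∅.
  x = 5: f ≡ 0 at y ∈ ∅; g ≡ 0 at y ∈ {1, 10}; common: ∅.
  x = 6: f ≡ 0 at y ∈ {3, 8}; g ≡ 0 at y ∈ {0, 1}; common: ∅.
  x = 7: f ≡ 0 at y ∈ {3, 6}; g ≡ 0 at y ∈ {0, 2}; common: ∅.
  x = 8: f ≡ 0 at y ∈ {8, 10}; g ≡ 0 at y ∈ ∅; common: ∅.
  x = 9: f ≡ 0 at y ∈ ∅; g ≡ 0 at y ∈ ∅; common: ∅.
  x = 10: f ≡ 0 at y ∈ {5, 9}; g ≡ 0 at y ∈ {6, 10}; common: ∅.
Collecting: common zeros = ∅, so the count is 0.
Comparison with the Bézout bound: 0 ≤ 4 = deg(f)·deg(g), as expected for curves with no common component (the affine F_11-count falls short of the bound because intersections may lie at infinity, over extension fields, or carry multiplicity).


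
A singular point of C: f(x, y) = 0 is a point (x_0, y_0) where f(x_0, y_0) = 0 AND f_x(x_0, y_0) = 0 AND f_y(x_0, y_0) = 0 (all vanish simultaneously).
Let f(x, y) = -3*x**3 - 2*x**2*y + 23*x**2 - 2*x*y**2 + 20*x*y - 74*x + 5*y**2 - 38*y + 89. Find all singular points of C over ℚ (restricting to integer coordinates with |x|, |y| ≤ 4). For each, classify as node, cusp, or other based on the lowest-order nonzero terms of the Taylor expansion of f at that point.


Singular points: {(2, 3)}; classification: node.

Compute partial derivatives:
  f_x = -9*x**2 - 4*x*y + 46*x - 2*y**2 + 20*y - 74.
  f_y = -2*x**2 - 4*x*y + 20*x + 10*y - 38.
Scan x_0 ∈ {−4, ..., 4}. For each x_0, f_y(x_0, y) is a polynomial in y; find its integer roots y ∈ {−4, ..., 4}, then test f_x and f at those candidates.
  x = -4: f_y(-4, y) = 26*y - 150; no integer root y with |y| ≤ 4.
  x = -3: f_y(-3, y) = 22*y - 116; no integer root y with |y| ≤ 4.
  x = -2: f_y(-2, y) = 18*y - 86; no integer root y with |y| ≤ 4.
  x = -1: f_y(-1, y) = 14*y - 60; no integer root y with |y| ≤ 4.
  x = 0: f_y(0, y) = 10*y - 38; no integer root y with |y| ≤ 4.
  x = 1: f_y(1, y) = 6*y - 20; no integer root y with |y| ≤ 4.
  x = 2: f_y(2, y) = 2*y - 6; vanishes at y ∈ {3}. (2, 3): f_x = 0, f = 0 — SINGULAR.
  x = 3: f_y(3, y) = 4 - 2*y; vanishes at y ∈ {2}. (3, 2): f_x = -9 ≠ 0.
  x = 4: f_y(4, y) = 10 - 6*y; no integer root y with |y| ≤ 4.
Only singular point on the grid: (2, 3).
Classify: substitute x = 2 + u, y = 3 + v and expand: f = -3*u**3 - 2*u**2*v - u**2 - 2*u*v**2 + v**2.
No constant or linear terms (consistent with a singular point). Quadratic part: -u**2 + v**2. Cubic part: -3*u**3 - 2*u**2*v - 2*u*v**2.
The quadratic part v**2 - u**2 = (v − u)(v + u) splits into two distinct linear factors, so there are two distinct tangent lines y − 3 = ±(x − 2) — this is a node (ordinary double point).
Classification: node.


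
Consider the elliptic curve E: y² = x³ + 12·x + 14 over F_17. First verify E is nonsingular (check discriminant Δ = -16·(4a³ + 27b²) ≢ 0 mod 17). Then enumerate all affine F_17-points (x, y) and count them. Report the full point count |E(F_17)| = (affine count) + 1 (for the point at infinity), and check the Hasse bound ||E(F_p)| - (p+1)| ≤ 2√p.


Affine points = {(3, 3), (3, 14), (6, 8), (6, 9), (7, 4), (7, 13), (9, 1), (9, 16), (11, 7), (11, 10), (12, 4), (12, 13), (13, 2), (13, 15), (14, 6), (14, 11), (15, 4), (15, 13), (16, 1), (16, 16)}; affine count = 20; |E(F_17)| = 21.

Discriminant check: Δ ∝ 4a³ + 27b² = 4·12³ + 27·14² = 4·1728 + 27·196 ≡ 15 (mod 17). Nonzero ⇒ E is nonsingular.
For each x ∈ F_17, compute rhs = x³ + 12·x + 14 mod 17, then count y ∈ F_17 with y² ≡ rhs.
  x = 0: rhs = 14, matching y values: none (0 points).
  x = 1: rhs = 10, matching y values: none (0 points).
  x = 2: rhs = 12, matching y values: none (0 points).
  x = 3: rhs = 9, matching y values: 3, 14 (2 points).
  x = 4: rhs = 7, matching y values: none (0 points).
  x = 5: rhs = 12, matching y values: none (0 points).
  x = 6: rhs = 13, matching y values: 8, 9 (2 points).
  x = 7: rhs = 16, matching y values: 4, 13 (2 points).
  x = 8: rhs = 10, matching y values: none (0 points).
  x = 9: rhs = 1, matching y values: 1, 16 (2 points).
  x = 10: rhs = 12, matching y values: none (0 points).
  x = 11: rhs = 15, matching y values: 7, 10 (2 points).
  x = 12: rhs = 16, matching y values: 4, 13 (2 points).
  x = 13: rhs = 4, matching y values: 2, 15 (2 points).
  x = 14: rhs = 2, matching y values: 6, 11 (2 points).
  x = 15: rhs = 16, matching y values: 4, 13 (2 points).
  x = 16: rhs = 1, matching y values: 1, 16 (2 points).
Total affine count: 20.
Full point count |E(F_17)| = 20 + 1 = 21.
Hasse bound: |21 − (17+1)| = |3| = 3 ≤ 2√17 ≈ 8.2462 ✓.


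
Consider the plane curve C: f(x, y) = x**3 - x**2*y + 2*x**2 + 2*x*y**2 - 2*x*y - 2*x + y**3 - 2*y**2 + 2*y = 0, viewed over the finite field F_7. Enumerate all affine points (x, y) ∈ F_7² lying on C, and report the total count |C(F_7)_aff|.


Affine F_7-points: {(0, 0), (1, 2), (2, 4), (3, 3)}; count = 4.

For each of the 49 pairs (x, y) ∈ F_7², evaluate f(x, y) mod 7. Record the zeros.
  x = 0: [0↦0, 1↦1, 2↦4, 3↦1, 4↦5, 5↦1, 6↦2]  zeros at y ∈ {0}
  x = 1: [0↦1, 1↦1, 2↦0, 3↦4, 4↦5, 5↦2, 6↦1]  zeros at y ∈ {2}
  x = 2: [0↦5, 1↦2, 2↦2, 3↦4, 4↦0, 5↦3, 6↦5]  zeros at y ∈ {4}
  x = 3: [0↦4, 1↦3, 2↦2, 3↦0, 4↦3, 5↦3, 6↦6]  zeros at y ∈ {3}
  x = 4: [0↦4, 1↦3, 2↦6, 3↦5, 4↦6, 5↦1, 6↦3]  zeros at y ∈ ∅
  x = 5: [0↦4, 1↦1, 2↦6, 3↦4, 4↦1, 5↦3, 6↦2]  zeros at y ∈ ∅
  x = 6: [0↦3, 1↦3, 2↦1, 3↦3, 4↦1, 5↦1, 6↦2]  zeros at y ∈ ∅
Collecting zeros: affine points = {(0, 0), (1, 2), (2, 4), (3, 3)}.
Total count |C(F_7)_aff| = 4.


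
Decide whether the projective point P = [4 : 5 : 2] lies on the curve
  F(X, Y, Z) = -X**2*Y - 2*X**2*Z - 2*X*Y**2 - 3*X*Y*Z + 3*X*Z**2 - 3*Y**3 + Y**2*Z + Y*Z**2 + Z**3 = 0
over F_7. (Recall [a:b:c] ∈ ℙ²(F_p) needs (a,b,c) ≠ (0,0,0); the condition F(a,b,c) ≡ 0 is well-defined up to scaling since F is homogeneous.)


F(4,5,2) ≡ 1 (mod 7); P is NOT on the curve.

Evaluate F(4, 5, 2) term-by-term (mod 7).
  -X**2*Y ↦ -1·16·5·1 = -80
  -2*X**2*Z ↦ -2·16·1·2 = -64
  -2*X*Y**2 ↦ -2·4·25·1 = -200
  -3*X*Y*Z ↦ -3·4·5·2 = -120
  3*X*Z**2 ↦ 3·4·1·4 = 48
  -3*Y**3 ↦ -3·1·125·1 = -375
  Y**2*Z ↦ 1·1·25·2 = 50
  Y*Z**2 ↦ 1·1·5·4 = 20
  Z**3 ↦ 1·1·1·8 = 8
Sum: F(4, 5, 2) = (-80) + (-64) + (-200) + (-120) + (48) + (-375) + (50) + (20) + (8) = -713.
Reducing mod 7: -713 ≡ 1 (mod 7).
Since F(a, b, c) ≡ 1 ≠ 0 (mod 7), P does NOT lie on the curve.


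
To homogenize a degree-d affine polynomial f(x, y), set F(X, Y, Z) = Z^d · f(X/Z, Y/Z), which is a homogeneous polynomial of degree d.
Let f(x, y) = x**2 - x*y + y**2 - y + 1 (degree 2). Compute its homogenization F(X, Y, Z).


F(X, Y, Z) = X**2 - X*Y + Y**2 - Y*Z + Z**2

deg(f) = 2.
Substitute x = X/Z, y = Y/Z into f, then multiply by Z^2.
  monomial 1·x^2·y^0 ↦ 1·X^2·Y^0·Z^0.
  monomial -1·x^1·y^1 ↦ -1·X^1·Y^1·Z^0.
  monomial 1·x^0·y^2 ↦ 1·X^0·Y^2·Z^0.
  monomial -1·x^0·y^1 ↦ -1·X^0·Y^1·Z^1.
  monomial 1·x^0·y^0 ↦ 1·X^0·Y^0·Z^2.
Collecting: F(X, Y, Z) = X**2 - X*Y + Y**2 - Y*Z + Z**2.


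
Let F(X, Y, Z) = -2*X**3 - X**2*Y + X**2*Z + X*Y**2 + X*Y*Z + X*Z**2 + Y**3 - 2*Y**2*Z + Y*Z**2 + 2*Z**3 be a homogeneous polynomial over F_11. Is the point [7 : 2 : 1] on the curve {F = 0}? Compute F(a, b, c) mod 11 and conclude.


F(7,2,1) ≡ 0 (mod 11); P is on the curve.

Evaluate F(7, 2, 1) term-by-term (mod 11).
  -2*X**3 ↦ -2·343·1·1 = -686
  -X**2*Y ↦ -1·49·2·1 = -98
  X**2*Z ↦ 1·49·1·1 = 49
  X*Y**2 ↦ 1·7·4·1 = 28
  X*Y*Z ↦ 1·7·2·1 = 14
  X*Z**2 ↦ 1·7·1·1 = 7
  Y**3 ↦ 1·1·8·1 = 8
  -2*Y**2*Z ↦ -2·1·4·1 = -8
  Y*Z**2 ↦ 1·1·2·1 = 2
  2*Z**3 ↦ 2·1·1·1 = 2
Sum: F(7, 2, 1) = (-686) + (-98) + (49) + (28) + (14) + (7) + (8) + (-8) + (2) + (2) = -682.
Reducing mod 11: -682 ≡ 0 (mod 11).
Since F(a, b, c) ≡ 0 (mod 11), P lies on the curve.


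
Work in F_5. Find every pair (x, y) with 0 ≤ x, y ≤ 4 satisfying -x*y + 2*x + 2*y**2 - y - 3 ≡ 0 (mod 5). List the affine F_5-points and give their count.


Affine F_5-points: {(0, 4), (2, 1), (2, 3), (4, 0)}; count = 4.

For each of the 25 pairs (x, y) ∈ F_5², evaluate f(x, y) mod 5. Record the zeros.
  x = 0: [0↦2, 1↦3, 2↦3, 3↦2, 4↦0]  zeros at y ∈ {4}
  x = 1: [0↦4, 1↦4, 2↦3, 3↦1, 4↦3]  zeros at y ∈ ∅
  x = 2: [0↦1, 1↦0, 2↦3, 3↦0, 4↦1]  zeros at y ∈ {1, 3}
  x = 3: [0↦3, 1↦1, 2↦3, 3↦4, 4↦4]  zeros at y ∈ ∅
  x = 4: [0↦0, 1↦2, 2↦3, 3↦3, 4↦2]  zeros at y ∈ {0}
Collecting zeros: affine points = {(0, 4), (2, 1), (2, 3), (4, 0)}.
Total count |C(F_5)_aff| = 4.


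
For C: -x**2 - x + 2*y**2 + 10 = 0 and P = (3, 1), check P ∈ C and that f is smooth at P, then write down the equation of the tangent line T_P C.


Tangent line at P: -7*x + 4*y + 17 = 0.

Step 1: f(3, 1) = 0, so P lies on C.
Step 2: partial derivatives
  f_x(x, y) = -2*x - 1, f_y(x, y) = 4*y.
  f_x(P) = -7, f_y(P) = 4 (gradient nonzero, so P is smooth).
Step 3: tangent line at P: -7·(x − 3) + 4·(y − 1) = 0.
Expanding: -7*x + 4*y + 17 = 0.


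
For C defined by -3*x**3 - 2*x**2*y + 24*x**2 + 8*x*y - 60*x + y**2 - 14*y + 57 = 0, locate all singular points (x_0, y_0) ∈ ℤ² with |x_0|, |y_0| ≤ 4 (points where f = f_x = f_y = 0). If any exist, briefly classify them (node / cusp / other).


Singular points: {(2, 3)}; classification: cusp.

Compute partial derivatives:
  f_x = -9*x**2 - 4*x*y + 48*x + 8*y - 60.
  f_y = -2*x**2 + 8*x + 2*y - 14.
Scan x_0 ∈ {−4, ..., 4}. For each x_0, f_y(x_0, y) is a polynomial in y; find its integer roots y ∈ {−4, ..., 4}, then test f_x and f at those candidates.
  x = -4: f_y(-4, y) = 2*y - 78; no integer root y with |y| ≤ 4.
  x = -3: f_y(-3, y) = 2*y - 56; no integer root y with |y| ≤ 4.
  x = -2: f_y(-2, y) = 2*y - 38; no integer root y with |y| ≤ 4.
  x = -1: f_y(-1, y) = 2*y - 24; no integer root y with |y| ≤ 4.
  x = 0: f_y(0, y) = 2*y - 14; no integer root y with |y| ≤ 4.
  x = 1: f_y(1, y) = 2*y - 8; vanishes at y ∈ {4}. (1, 4): f_x = -5 ≠ 0.
  x = 2: f_y(2, y) = 2*y - 6; vanishes at y ∈ {3}. (2, 3): f_x = 0, f = 0 — SINGULAR.
  x = 3: f_y(3, y) = 2*y - 8; vanishes at y ∈ {4}. (3, 4): f_x = -13 ≠ 0.
  x = 4: f_y(4, y) = 2*y - 14; no integer root y with |y| ≤ 4.
Only singular point on the grid: (2, 3).
Classify: substitute x = 2 + u, y = 3 + v and expand: f = -3*u**3 - 2*u**2*v + v**2.
No constant or linear terms (consistent with a singular point). Quadratic part: v**2. Cubic part: -3*u**3 - 2*u**2*v.
The quadratic part v**2 is a perfect square, so there is a single (double) tangent line v = 0, i.e. y = 3. Restricting the cubic part to that line (v = 0) leaves -3*u**3 ≠ 0, so f is not divisible by v and the branch is v² ≈ 3*u**3 to lowest order — this is a cusp.
Classification: cusp.


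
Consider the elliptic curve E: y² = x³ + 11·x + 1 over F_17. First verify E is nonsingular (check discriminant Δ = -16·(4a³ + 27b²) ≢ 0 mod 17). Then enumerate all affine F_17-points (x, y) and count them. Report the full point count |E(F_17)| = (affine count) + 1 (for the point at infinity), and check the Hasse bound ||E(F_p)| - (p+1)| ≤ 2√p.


Affine points = {(0, 1), (0, 16), (1, 8), (1, 9), (7, 8), (7, 9), (9, 8), (9, 9), (11, 5), (11, 12), (12, 5), (12, 12), (14, 3), (14, 14)}; affine count = 14; |E(F_17)| = 15.

Discriminant check: Δ ∝ 4a³ + 27b² = 4·11³ + 27·1² = 4·1331 + 27·1 ≡ 13 (mod 17). Nonzero ⇒ E is nonsingular.
For each x ∈ F_17, compute rhs = x³ + 11·x + 1 mod 17, then count y ∈ F_17 with y² ≡ rhs.
  x = 0: rhs = 1, matching y values: 1, 16 (2 points).
  x = 1: rhs = 13, matching y values: 8, 9 (2 points).
  x = 2: rhs = 14, matching y values: none (0 points).
  x = 3: rhs = 10, matching y values: none (0 points).
  x = 4: rhs = 7, matching y values: none (0 points).
  x = 5: rhs = 11, matching y values: none (0 points).
  x = 6: rhs = 11, matching y values: none (0 points).
  x = 7: rhs = 13, matching y values: 8, 9 (2 points).
  x = 8: rhs = 6, matching y values: none (0 points).
  x = 9: rhs = 13, matching y values: 8, 9 (2 points).
  x = 10: rhs = 6, matching y values: none (0 points).
  x = 11: rhs = 8, matching y values: 5, 12 (2 points).
  x = 12: rhs = 8, matching y values: 5, 12 (2 points).
  x = 13: rhs = 12, matching y values: none (0 points).
  x = 14: rhs = 9, matching y values: 3, 14 (2 points).
  x = 15: rhs = 5, matching y values: none (0 points).
  x = 16: rhs = 6, matching y values: none (0 points).
Total affine count: 14.
Full point count |E(F_17)| = 14 + 1 = 15.
Hasse bound: |15 − (17+1)| = |-3| = 3 ≤ 2√17 ≈ 8.2462 ✓.


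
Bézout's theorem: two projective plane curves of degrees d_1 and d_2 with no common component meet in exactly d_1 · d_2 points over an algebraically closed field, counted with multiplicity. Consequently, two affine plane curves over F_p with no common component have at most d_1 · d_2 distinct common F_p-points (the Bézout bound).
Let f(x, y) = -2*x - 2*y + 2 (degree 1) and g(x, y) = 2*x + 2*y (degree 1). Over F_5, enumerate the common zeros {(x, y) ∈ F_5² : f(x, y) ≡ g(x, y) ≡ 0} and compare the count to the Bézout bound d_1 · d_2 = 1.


Common zeros: ∅; count = 0; Bézout bound = 1.

deg(f) = 1, deg(g) = 1, so Bézout bound = 1.
Scan x ∈ F_5. For each x, list the y ∈ F_5 with f(x, y) ≡ 0 and those with g(x, y) ≡ 0 (mod 5); the common zeros in that column are the intersection.
  x = 0: f ≡ 0 at y ∈ {1}; g ≡ 0 at y ∈ {0}; common: ∅.
  x = 1: f ≡ 0 at y ∈ {0}; g ≡ 0 at y ∈ {4}; common: ∅.
  x = 2: f ≡ 0 at y ∈ {4}; g ≡ 0 at y ∈ {3}; common: ∅.
  x = 3: f ≡ 0 at y ∈ {3}; g ≡ 0 at y ∈ {2}; common: ∅.
  x = 4: f ≡ 0 at y ∈ {2}; g ≡ 0 at y ∈ {1}; common: ∅.
Collecting: common zeros = ∅, so the count is 0.
Comparison with the Bézout bound: 0 ≤ 1 = deg(f)·deg(g), as expected for curves with no common component (the affine F_5-count falls short of the bound because intersections may lie at infinity, over extension fields, or carry multiplicity).


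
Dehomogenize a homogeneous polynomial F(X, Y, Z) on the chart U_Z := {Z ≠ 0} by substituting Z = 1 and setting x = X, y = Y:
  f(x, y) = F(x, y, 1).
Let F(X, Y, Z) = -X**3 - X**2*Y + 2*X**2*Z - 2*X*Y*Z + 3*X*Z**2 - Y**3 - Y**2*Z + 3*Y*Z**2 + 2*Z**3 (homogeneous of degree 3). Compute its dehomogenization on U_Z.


f(x, y) = -x**3 - x**2*y + 2*x**2 - 2*x*y + 3*x - y**3 - y**2 + 3*y + 2

On U_Z we set Z = 1. Each monomial c·X^i·Y^j·Z^k in F becomes c·x^i·y^j·1^k = c·x^i·y^j.
Substituting Z = 1: F(X, Y, 1) = -x**3 - x**2*y + 2*x**2 - 2*x*y + 3*x - y**3 - y**2 + 3*y + 2.
Note: deg(f) ≤ deg(F) = 3; strict inequality happens when F is divisible by Z (lost terms).


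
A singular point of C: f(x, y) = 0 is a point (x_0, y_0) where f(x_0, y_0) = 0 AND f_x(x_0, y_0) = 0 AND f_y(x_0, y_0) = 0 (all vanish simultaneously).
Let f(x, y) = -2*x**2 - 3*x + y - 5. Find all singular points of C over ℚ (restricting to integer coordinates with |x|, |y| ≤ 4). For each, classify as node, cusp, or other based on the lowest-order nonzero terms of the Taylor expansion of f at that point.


No singular points in the scanned grid; C is smooth there.

Compute partial derivatives:
  f_x = -4*x - 3.
  f_y = 1.
f_y = 1 is a nonzero constant, so f_y never vanishes: no point (x, y) can satisfy f = f_x = f_y = 0. In particular no (x, y) ∈ {−4, ..., 4}² is singular; the curve is smooth.


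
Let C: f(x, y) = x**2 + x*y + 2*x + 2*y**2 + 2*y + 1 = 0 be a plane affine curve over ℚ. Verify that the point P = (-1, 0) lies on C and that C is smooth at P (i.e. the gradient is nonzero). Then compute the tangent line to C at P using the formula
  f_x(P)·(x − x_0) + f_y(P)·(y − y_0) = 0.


Tangent line at P: y = 0.

Step 1: f(-1, 0) = 0, so P lies on C.
Step 2: partial derivatives
  f_x(x, y) = 2*x + y + 2, f_y(x, y) = x + 4*y + 2.
  f_x(P) = 0, f_y(P) = 1 (gradient nonzero, so P is smooth).
Step 3: tangent line at P: 0·(x − -1) + 1·(y − 0) = 0.
Expanding: y = 0.


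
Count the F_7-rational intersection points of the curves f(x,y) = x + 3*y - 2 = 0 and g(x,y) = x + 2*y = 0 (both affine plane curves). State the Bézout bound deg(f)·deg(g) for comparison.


Common zeros: {(3, 2)}; count = 1; Bézout bound = 1.

deg(f) = 1, deg(g) = 1, so Bézout bound = 1.
Scan x ∈ F_7. For each x, list the y ∈ F_7 with f(x, y) ≡ 0 and those with g(x, y) ≡ 0 (mod 7); the common zeros in that column are the intersection.
  x = 0: f ≡ 0 at y ∈ {3}; g ≡ 0 at y ∈ {0}; common: ∅.
  x = 1: f ≡ 0 at y ∈ {5}; g ≡ 0 at y ∈ {3}; common: ∅.
  x = 2: f ≡ 0 at y ∈ {0}; g ≡ 0 at y ∈ {6}; common: ∅.
  x = 3: f ≡ 0 at y ∈ {2}; g ≡ 0 at y ∈ {2}; common: {2}.
  x = 4: f ≡ 0 at y ∈ {4}; g ≡ 0 at y ∈ {5}; common: ∅.
  x = 5: f ≡ 0 at y ∈ {6}; g ≡ 0 at y ∈ {1}; common: ∅.
  x = 6: f ≡ 0 at y ∈ {1}; g ≡ 0 at y ∈ {4}; common: ∅.
Collecting: common zeros = {(3, 2)}, so the count is 1.
Comparison with the Bézout bound: 1 ≤ 1 = deg(f)·deg(g), as expected for curves with no common component (the bound is attained).


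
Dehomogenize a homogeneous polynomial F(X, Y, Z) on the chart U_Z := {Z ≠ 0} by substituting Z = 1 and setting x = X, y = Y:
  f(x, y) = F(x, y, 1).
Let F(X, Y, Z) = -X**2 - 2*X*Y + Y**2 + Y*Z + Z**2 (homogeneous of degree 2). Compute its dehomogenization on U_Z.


f(x, y) = -x**2 - 2*x*y + y**2 + y + 1

On U_Z we set Z = 1. Each monomial c·X^i·Y^j·Z^k in F becomes c·x^i·y^j·1^k = c·x^i·y^j.
Substituting Z = 1: F(X, Y, 1) = -x**2 - 2*x*y + y**2 + y + 1.
Note: deg(f) ≤ deg(F) = 2; strict inequality happens when F is divisible by Z (lost terms).


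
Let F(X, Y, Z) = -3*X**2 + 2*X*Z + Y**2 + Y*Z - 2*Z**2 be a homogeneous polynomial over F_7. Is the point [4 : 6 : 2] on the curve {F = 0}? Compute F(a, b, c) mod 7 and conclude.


F(4,6,2) ≡ 1 (mod 7); P is NOT on the curve.

Evaluate F(4, 6, 2) term-by-term (mod 7).
  -3*X**2 ↦ -3·16·1·1 = -48
  2*X*Z ↦ 2·4·1·2 = 16
  Y**2 ↦ 1·1·36·1 = 36
  Y*Z ↦ 1·1·6·2 = 12
  -2*Z**2 ↦ -2·1·1·4 = -8
Sum: F(4, 6, 2) = (-48) + (16) + (36) + (12) + (-8) = 8.
Reducing mod 7: 8 ≡ 1 (mod 7).
Since F(a, b, c) ≡ 1 ≠ 0 (mod 7), P does NOT lie on the curve.


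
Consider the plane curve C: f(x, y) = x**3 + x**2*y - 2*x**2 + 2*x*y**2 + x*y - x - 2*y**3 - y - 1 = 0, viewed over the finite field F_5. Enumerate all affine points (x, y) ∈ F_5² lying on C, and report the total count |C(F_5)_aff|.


Affine F_5-points: {(1, 4), (3, 0), (3, 1), (3, 2)}; count = 4.

For each of the 25 pairs (x, y) ∈ F_5², evaluate f(x, y) mod 5. Record the zeros.
  x = 0: [0↦4, 1↦1, 2↦1, 3↦2, 4↦2]  zeros at y ∈ ∅
  x = 1: [0↦2, 1↦3, 2↦1, 3↦4, 4↦0]  zeros at y ∈ {4}
  x = 2: [0↦2, 1↦4, 2↦2, 3↦4, 4↦3]  zeros at y ∈ ∅
  x = 3: [0↦0, 1↦0, 2↦0, 3↦3, 4↦2]  zeros at y ∈ {0, 1, 2}
  x = 4: [0↦2, 1↦2, 2↦1, 3↦2, 4↦3]  zeros at y ∈ ∅
Collecting zeros: affine points = {(1, 4), (3, 0), (3, 1), (3, 2)}.
Total count |C(F_5)_aff| = 4.


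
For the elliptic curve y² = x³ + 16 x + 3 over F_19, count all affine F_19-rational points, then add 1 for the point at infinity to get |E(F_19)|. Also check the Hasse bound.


Affine points = {(1, 1), (1, 18), (2, 9), (2, 10), (4, 6), (4, 13), (6, 7), (6, 12), (8, 4), (8, 15), (10, 2), (10, 17), (11, 3), (11, 16), (12, 2), (12, 17), (14, 8), (14, 11), (16, 2), (16, 17), (17, 1), (17, 18), (18, 9), (18, 10)}; affine count = 24; |E(F_19)| = 25.

Discriminant check: Δ ∝ 4a³ + 27b² = 4·16³ + 27·3² = 4·4096 + 27·9 ≡ 2 (mod 19). Nonzero ⇒ E is nonsingular.
For each x ∈ F_19, compute rhs = x³ + 16·x + 3 mod 19, then count y ∈ F_19 with y² ≡ rhs.
  x = 0: rhs = 3, matching y values: none (0 points).
  x = 1: rhs = 1, matching y values: 1, 18 (2 points).
  x = 2: rhs = 5, matching y values: 9, 10 (2 points).
  x = 3: rhs = 2, matching y values: none (0 points).
  x = 4: rhs = 17, matching y values: 6, 13 (2 points).
  x = 5: rhs = 18, matching y values: none (0 points).
  x = 6: rhs = 11, matching y values: 7, 12 (2 points).
  x = 7: rhs = 2, matching y values: none (0 points).
  x = 8: rhs = 16, matching y values: 4, 15 (2 points).
  x = 9: rhs = 2, matching y values: none (0 points).
  x = 10: rhs = 4, matching y values: 2, 17 (2 points).
  x = 11: rhs = 9, matching y values: 3, 16 (2 points).
  x = 12: rhs = 4, matching y values: 2, 17 (2 points).
  x = 13: rhs = 14, matching y values: none (0 points).
  x = 14: rhs = 7, matching y values: 8, 11 (2 points).
  x = 15: rhs = 8, matching y values: none (0 points).
  x = 16: rhs = 4, matching y values: 2, 17 (2 points).
  x = 17: rhs = 1, matching y values: 1, 18 (2 points).
  x = 18: rhs = 5, matching y values: 9, 10 (2 points).
Total affine count: 24.
Full point count |E(F_19)| = 24 + 1 = 25.
Hasse bound: |25 − (19+1)| = |5| = 5 ≤ 2√19 ≈ 8.7178 ✓.


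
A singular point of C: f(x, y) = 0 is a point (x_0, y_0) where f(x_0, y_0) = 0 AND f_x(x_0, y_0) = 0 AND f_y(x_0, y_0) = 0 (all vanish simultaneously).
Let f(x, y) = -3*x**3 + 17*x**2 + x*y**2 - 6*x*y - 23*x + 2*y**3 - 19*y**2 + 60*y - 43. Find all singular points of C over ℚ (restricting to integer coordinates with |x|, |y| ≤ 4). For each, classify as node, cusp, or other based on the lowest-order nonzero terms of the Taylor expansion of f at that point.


Singular points: {(2, 3)}; classification: node.

Compute partial derivatives:
  f_x = -9*x**2 + 34*x + y**2 - 6*y - 23.
  f_y = 2*x*y - 6*x + 6*y**2 - 38*y + 60.
Scan x_0 ∈ {−4, ..., 4}. For each x_0, f_y(x_0, y) is a polynomial in y; find its integer roots y ∈ {−4, ..., 4}, then test f_x and f at those candidates.
  x = -4: f_y(-4, y) = 6*y**2 - 46*y + 84; vanishes at y ∈ {3}. (-4, 3): f_x = -312 ≠ 0.
  x = -3: f_y(-3, y) = 6*y**2 - 44*y + 78; vanishes at y ∈ {3}. (-3, 3): f_x = -215 ≠ 0.
  x = -2: f_y(-2, y) = 6*y**2 - 42*y + 72; vanishes at y ∈ {3, 4}. (-2, 3): f_x = -136 ≠ 0; (-2, 4): f_x = -135 ≠ 0.
  x = -1: f_y(-1, y) = 6*y**2 - 40*y + 66; vanishes at y ∈ {3}. (-1, 3): f_x = -75 ≠ 0.
  x = 0: f_y(0, y) = 6*y**2 - 38*y + 60; vanishes at y ∈ {3}. (0, 3): f_x = -32 ≠ 0.
  x = 1: f_y(1, y) = 6*y**2 - 36*y + 54; vanishes at y ∈ {3}. (1, 3): f_x = -7 ≠ 0.
  x = 2: f_y(2, y) = 6*y**2 - 34*y + 48; vanishes at y ∈ {3}. (2, 3): f_x = 0, f = 0 — SINGULAR.
  x = 3: f_y(3, y) = 6*y**2 - 32*y + 42; vanishes at y ∈ {3}. (3, 3): f_x = -11 ≠ 0.
  x = 4: f_y(4, y) = 6*y**2 - 30*y + 36; vanishes at y ∈ {2, 3}. (4, 2): f_x = -39 ≠ 0; (4, 3): f_x = -40 ≠ 0.
Only singular point on the grid: (2, 3).
Classify: substitute x = 2 + u, y = 3 + v and expand: f = -3*u**3 - u**2 + u*v**2 + 2*v**3 + v**2.
No constant or linear terms (consistent with a singular point). Quadratic part: -u**2 + v**2. Cubic part: -3*u**3 + u*v**2 + 2*v**3.
The quadratic part v**2 - u**2 = (v − u)(v + u) splits into two distinct linear factors, so there are two distinct tangent lines y − 3 = ±(x − 2) — this is a node (ordinary double point).
Classification: node.


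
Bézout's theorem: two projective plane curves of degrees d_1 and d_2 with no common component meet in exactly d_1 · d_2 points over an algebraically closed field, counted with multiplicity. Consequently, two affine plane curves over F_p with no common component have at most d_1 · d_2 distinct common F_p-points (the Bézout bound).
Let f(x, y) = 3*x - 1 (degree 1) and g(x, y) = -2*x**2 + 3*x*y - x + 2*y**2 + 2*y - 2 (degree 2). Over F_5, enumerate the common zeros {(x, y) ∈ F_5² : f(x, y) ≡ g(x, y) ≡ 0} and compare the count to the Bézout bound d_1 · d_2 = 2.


Common zeros: {(2, 3)}; count = 1; Bézout bound = 2.

deg(f) = 1, deg(g) = 2, so Bézout bound = 2.
Scan x ∈ F_5. For each x, list the y ∈ F_5 with f(x, y) ≡ 0 and those with g(x, y) ≡ 0 (mod 5); the common zeros in that column are the intersection.
  x = 0: f ≡ 0 at y ∈ ∅; g ≡ 0 at y ∈ {2}; common: ∅.
  x = 1: f ≡ 0 at y ∈ ∅; g ≡ 0 at y ∈ {0}; common: ∅.
  x = 2: f ≡ 0 at y ∈ {0, 1, 2, 3, 4}; g ≡ 0 at y ∈ {3}; common: {3}.
  x = 3: f ≡ 0 at y ∈ ∅; g ≡ 0 at y ∈ {1}; common: ∅.
  x = 4: f ≡ 0 at y ∈ ∅; g ≡ 0 at y ∈ {4}; common: ∅.
Collecting: common zeros = {(2, 3)}, so the count is 1.
Comparison with the Bézout bound: 1 ≤ 2 = deg(f)·deg(g), as expected for curves with no common component (the affine F_5-count falls short of the bound because intersections may lie at infinity, over extension fields, or carry multiplicity).


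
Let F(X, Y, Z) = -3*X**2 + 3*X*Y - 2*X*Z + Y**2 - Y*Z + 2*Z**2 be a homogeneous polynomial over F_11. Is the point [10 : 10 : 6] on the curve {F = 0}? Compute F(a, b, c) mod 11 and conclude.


F(10,10,6) ≡ 3 (mod 11); P is NOT on the curve.

Evaluate F(10, 10, 6) term-by-term (mod 11).
  -3*X**2 ↦ -3·100·1·1 = -300
  3*X*Y ↦ 3·10·10·1 = 300
  -2*X*Z ↦ -2·10·1·6 = -120
  Y**2 ↦ 1·1·100·1 = 100
  -Y*Z ↦ -1·1·10·6 = -60
  2*Z**2 ↦ 2·1·1·36 = 72
Sum: F(10, 10, 6) = (-300) + (300) + (-120) + (100) + (-60) + (72) = -8.
Reducing mod 11: -8 ≡ 3 (mod 11).
Since F(a, b, c) ≡ 3 ≠ 0 (mod 11), P does NOT lie on the curve.


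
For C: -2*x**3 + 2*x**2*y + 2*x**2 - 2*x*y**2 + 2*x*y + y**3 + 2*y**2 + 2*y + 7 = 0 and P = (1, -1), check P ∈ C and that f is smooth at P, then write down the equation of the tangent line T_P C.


Tangent line at P: -10*x + 9*y + 19 = 0.

Step 1: f(1, -1) = 0, so P lies on C.
Step 2: partial derivatives
  f_x(x, y) = -6*x**2 + 4*x*y + 4*x - 2*y**2 + 2*y, f_y(x, y) = 2*x**2 - 4*x*y + 2*x + 3*y**2 + 4*y + 2.
  f_x(P) = -10, f_y(P) = 9 (gradient nonzero, so P is smooth).
Step 3: tangent line at P: -10·(x − 1) + 9·(y − -1) = 0.
Expanding: -10*x + 9*y + 19 = 0.


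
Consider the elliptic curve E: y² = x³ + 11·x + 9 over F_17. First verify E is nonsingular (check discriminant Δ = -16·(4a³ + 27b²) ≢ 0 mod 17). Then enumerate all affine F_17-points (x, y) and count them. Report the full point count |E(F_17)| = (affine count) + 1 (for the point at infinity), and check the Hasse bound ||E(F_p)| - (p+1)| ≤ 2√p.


Affine points = {(0, 3), (0, 14), (1, 2), (1, 15), (3, 1), (3, 16), (4, 7), (4, 10), (5, 6), (5, 11), (6, 6), (6, 11), (7, 2), (7, 15), (9, 2), (9, 15), (11, 4), (11, 13), (12, 4), (12, 13), (14, 0), (15, 8), (15, 9)}; affine count = 23; |E(F_17)| = 24.

Discriminant check: Δ ∝ 4a³ + 27b² = 4·11³ + 27·9² = 4·1331 + 27·81 ≡ 14 (mod 17). Nonzero ⇒ E is nonsingular.
For each x ∈ F_17, compute rhs = x³ + 11·x + 9 mod 17, then count y ∈ F_17 with y² ≡ rhs.
  x = 0: rhs = 9, matching y values: 3, 14 (2 points).
  x = 1: rhs = 4, matching y values: 2, 15 (2 points).
  x = 2: rhs = 5, matching y values: none (0 points).
  x = 3: rhs = 1, matching y values: 1, 16 (2 points).
  x = 4: rhs = 15, matching y values: 7, 10 (2 points).
  x = 5: rhs = 2, matching y values: 6, 11 (2 points).
  x = 6: rhs = 2, matching y values: 6, 11 (2 points).
  x = 7: rhs = 4, matching y values: 2, 15 (2 points).
  x = 8: rhs = 14, matching y values: none (0 points).
  x = 9: rhs = 4, matching y values: 2, 15 (2 points).
  x = 10: rhs = 14, matching y values: none (0 points).
  x = 11: rhs = 16, matching y values: 4, 13 (2 points).
  x = 12: rhs = 16, matching y values: 4, 13 (2 points).
  x = 13: rhs = 3, matching y values: none (0 points).
  x = 14: rhs = 0, matching y values: 0 (1 points).
  x = 15: rhs = 13, matching y values: 8, 9 (2 points).
  x = 16: rhs = 14, matching y values: none (0 points).
Total affine count: 23.
Full point count |E(F_17)| = 23 + 1 = 24.
Hasse bound: |24 − (17+1)| = |6| = 6 ≤ 2√17 ≈ 8.2462 ✓.


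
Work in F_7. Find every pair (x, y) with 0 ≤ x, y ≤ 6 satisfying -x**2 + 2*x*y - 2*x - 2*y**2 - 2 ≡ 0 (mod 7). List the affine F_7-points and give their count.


Affine F_7-points: {(5, 6)}; count = 1.

For each of the 49 pairs (x, y) ∈ F_7², evaluate f(x, y) mod 7. Record the zeros.
  x = 0: [0↦5, 1↦3, 2↦4, 3↦1, 4↦1, 5↦4, 6↦3]  zeros at y ∈ ∅
  x = 1: [0↦2, 1↦2, 2↦5, 3↦4, 4↦6, 5↦4, 6↦5]  zeros at y ∈ ∅
  x = 2: [0↦4, 1↦6, 2↦4, 3↦5, 4↦2, 5↦2, 6↦5]  zeros at y ∈ ∅
  x = 3: [0↦4, 1↦1, 2↦1, 3↦4, 4↦3, 5↦5, 6↦3]  zeros at y ∈ ∅
  x = 4: [0↦2, 1↦1, 2↦3, 3↦1, 4↦2, 5↦6, 6↦6]  zeros at y ∈ ∅
  x = 5: [0↦5, 1↦6, 2↦3, 3↦3, 4↦6, 5↦5, 6↦0]  zeros at y ∈ {6}
  x = 6: [0↦6, 1↦2, 2↦1, 3↦3, 4↦1, 5↦2, 6↦6]  zeros at y ∈ ∅
Collecting zeros: affine points = {(5, 6)}.
Total count |C(F_7)_aff| = 1.


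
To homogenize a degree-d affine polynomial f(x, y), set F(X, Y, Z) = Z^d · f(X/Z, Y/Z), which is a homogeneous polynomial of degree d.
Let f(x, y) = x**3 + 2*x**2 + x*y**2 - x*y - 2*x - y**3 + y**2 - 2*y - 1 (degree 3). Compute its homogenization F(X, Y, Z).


F(X, Y, Z) = X**3 + 2*X**2*Z + X*Y**2 - X*Y*Z - 2*X*Z**2 - Y**3 + Y**2*Z - 2*Y*Z**2 - Z**3

deg(f) = 3.
Substitute x = X/Z, y = Y/Z into f, then multiply by Z^3.
  monomial 1·x^3·y^0 ↦ 1·X^3·Y^0·Z^0.
  monomial 2·x^2·y^0 ↦ 2·X^2·Y^0·Z^1.
  monomial 1·x^1·y^2 ↦ 1·X^1·Y^2·Z^0.
  monomial -1·x^1·y^1 ↦ -1·X^1·Y^1·Z^1.
  monomial -2·x^1·y^0 ↦ -2·X^1·Y^0·Z^2.
  monomial -1·x^0·y^3 ↦ -1·X^0·Y^3·Z^0.
  monomial 1·x^0·y^2 ↦ 1·X^0·Y^2·Z^1.
  monomial -2·x^0·y^1 ↦ -2·X^0·Y^1·Z^2.
  monomial -1·x^0·y^0 ↦ -1·X^0·Y^0·Z^3.
Collecting: F(X, Y, Z) = X**3 + 2*X**2*Z + X*Y**2 - X*Y*Z - 2*X*Z**2 - Y**3 + Y**2*Z - 2*Y*Z**2 - Z**3.


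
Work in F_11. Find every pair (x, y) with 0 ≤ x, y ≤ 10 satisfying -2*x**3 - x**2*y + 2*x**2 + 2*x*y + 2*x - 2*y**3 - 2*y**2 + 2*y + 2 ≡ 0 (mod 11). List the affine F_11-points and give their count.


Affine F_11-points: {(0, 1), (0, 10), (1, 7), (2, 2), (2, 4), (3, 1), (3, 8), (4, 3), (4, 9), (5, 6), (5, 9), (6, 3), (6, 4), (7, 0), (7, 10), (8, 5), (8, 8), (9, 0), (9, 5), (10, 2), (10, 6)}; count = 21.

For each of the 121 pairs (x, y) ∈ F_11², evaluate f(x, y) mod 11. Record the zeros.
  x = 0: [0↦2, 1↦0, 2↦4, 3↦2, 4↦4, 5↦9, 6↦5, 7↦2, 8↦10, 9↦6, 10↦0]  zeros at y ∈ {1, 10}
  x = 1: [0↦4, 1↦3, 2↦8, 3↦7, 4↦10, 5↦5, 6↦2, 7↦0, 8↦9, 9↦6, 10↦1]  zeros at y ∈ {7}
  x = 2: [0↦9, 1↦7, 2↦0, 3↦9, 4↦0, 5↦5, 6↦1, 7↦9, 8↦6, 9↦2, 10↦7]  zeros at y ∈ {2, 4}
  x = 3: [0↦5, 1↦0, 2↦1, 3↦7, 4↦6, 5↦8, 6↦1, 7↦6, 8↦0, 9↦4, 10↦6]  zeros at y ∈ {1, 8}
  x = 4: [0↦2, 1↦3, 2↦10, 3↦0, 4↦5, 5↦2, 6↦1, 7↦1, 8↦1, 9↦0, 10↦8]  zeros at y ∈ {3, 9}
  x = 5: [0↦10, 1↦4, 2↦4, 3↦9, 4↦7, 5↦8, 6↦0, 7↦4, 8↦8, 9↦0, 10↦1]  zeros at y ∈ {6, 9}
  x = 6: [0↦6, 1↦2, 2↦4, 3↦0, 4↦0, 5↦3, 6↦8, 7↦3, 8↦9, 9↦3, 10↦6]  zeros at y ∈ {3, 4}
  x = 7: [0↦0, 1↦7, 2↦9, 3↦5, 4↦5, 5↦8, 6↦2, 7↦8, 8↦3, 9↦8, 10↦0]  zeros at y ∈ {0, 10}
  x = 8: [0↦2, 1↦7, 2↦7, 3↦1, 4↦10, 5↦0, 6↦3, 7↦7, 8↦0, 9↦3, 10↦4]  zeros at y ∈ {5, 8}
  x = 9: [0↦0, 1↦1, 2↦8, 3↦9, 4↦3, 5↦0, 6↦10, 7↦10, 8↦10, 9↦9, 10↦6]  zeros at y ∈ {0, 5}
  x = 10: [0↦4, 1↦10, 2↦0, 3↦6, 4↦5, 5↦7, 6↦0, 7↦5, 8↦10, 9↦3, 10↦5]  zeros at y ∈ {2, 6}
Collecting zeros: affine points = {(0, 1), (0, 10), (1, 7), (2, 2), (2, 4), (3, 1), (3, 8), (4, 3), (4, 9), (5, 6), (5, 9), (6, 3), (6, 4), (7, 0), (7, 10), (8, 5), (8, 8), (9, 0), (9, 5), (10, 2), (10, 6)}.
Total count |C(F_11)_aff| = 21.
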